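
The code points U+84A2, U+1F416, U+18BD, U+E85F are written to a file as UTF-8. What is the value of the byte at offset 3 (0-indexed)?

U+84A2 → 3-byte form E8 92 A2 at offsets 0–2.
U+1F416 → 4-byte form F0 9F 90 96 at offsets 3–6.
Offset 3 falls in char 2's range; it's byte 1 of F0 9F 90 96 = 0xF0.

0xF0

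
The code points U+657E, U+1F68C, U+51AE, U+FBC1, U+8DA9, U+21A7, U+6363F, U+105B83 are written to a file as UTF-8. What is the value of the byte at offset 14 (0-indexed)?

U+657E → 3-byte form E6 95 BE at offsets 0–2.
U+1F68C → 4-byte form F0 9F 9A 8C at offsets 3–6.
U+51AE → 3-byte form E5 86 AE at offsets 7–9.
U+FBC1 → 3-byte form EF AF 81 at offsets 10–12.
U+8DA9 → 3-byte form E8 B6 A9 at offsets 13–15.
Offset 14 falls in char 5's range; it's byte 2 of E8 B6 A9 = 0xB6.

0xB6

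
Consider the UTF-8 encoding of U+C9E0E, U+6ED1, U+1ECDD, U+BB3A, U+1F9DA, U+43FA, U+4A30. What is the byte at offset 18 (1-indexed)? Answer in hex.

0x9A

1-indexed offset 18 is 0-indexed offset 17.
U+C9E0E → 4-byte form F3 89 B8 8E at offsets 0–3.
U+6ED1 → 3-byte form E6 BB 91 at offsets 4–6.
U+1ECDD → 4-byte form F0 9E B3 9D at offsets 7–10.
U+BB3A → 3-byte form EB AC BA at offsets 11–13.
U+1F9DA → 4-byte form F0 9F A7 9A at offsets 14–17.
Offset 17 falls in char 5's range; it's byte 4 of F0 9F A7 9A = 0x9A.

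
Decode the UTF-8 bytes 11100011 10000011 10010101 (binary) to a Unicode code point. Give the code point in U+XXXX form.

Leading byte 0xE3 = 11100011 matches 1110xxxx → 3-byte sequence.
Byte 1: 0xE3 = 11100011, payload 0011 (4 bits).
Byte 2: 0x83 = 10000011 (10xxxxxx ✓), payload 000011.
Byte 3: 0x95 = 10010101 (10xxxxxx ✓), payload 010101.
Concatenate: 0011000011010101 = 0x30D5 (16 bits → U+30D5).

U+30D5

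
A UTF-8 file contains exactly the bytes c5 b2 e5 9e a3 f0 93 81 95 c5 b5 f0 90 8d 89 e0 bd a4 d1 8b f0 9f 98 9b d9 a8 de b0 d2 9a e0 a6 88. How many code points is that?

Byte at offset 0: 0xC5 = 11000101 → 2-byte char (#1). Advance 2.
Byte at offset 2: 0xE5 = 11100101 → 3-byte char (#2). Advance 3.
Byte at offset 5: 0xF0 = 11110000 → 4-byte char (#3). Advance 4.
Byte at offset 9: 0xC5 = 11000101 → 2-byte char (#4). Advance 2.
Byte at offset 11: 0xF0 = 11110000 → 4-byte char (#5). Advance 4.
Byte at offset 15: 0xE0 = 11100000 → 3-byte char (#6). Advance 3.
Byte at offset 18: 0xD1 = 11010001 → 2-byte char (#7). Advance 2.
Byte at offset 20: 0xF0 = 11110000 → 4-byte char (#8). Advance 4.
Byte at offset 24: 0xD9 = 11011001 → 2-byte char (#9). Advance 2.
Byte at offset 26: 0xDE = 11011110 → 2-byte char (#10). Advance 2.
Byte at offset 28: 0xD2 = 11010010 → 2-byte char (#11). Advance 2.
Byte at offset 30: 0xE0 = 11100000 → 3-byte char (#12). Advance 3.
Reached end at offset 33 after 12 code points.

12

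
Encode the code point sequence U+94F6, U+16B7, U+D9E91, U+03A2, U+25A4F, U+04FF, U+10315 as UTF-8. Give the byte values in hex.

U+94F6: 3-byte form → E9 93 B6.
U+16B7: 3-byte form → E1 9A B7.
U+D9E91: 4-byte form → F3 99 BA 91.
U+03A2: 2-byte form → CE A2.
U+25A4F: 4-byte form → F0 A5 A9 8F.
U+04FF: 2-byte form → D3 BF.
U+10315: 4-byte form → F0 90 8C 95.
Concatenated (22 bytes): E9 93 B6 E1 9A B7 F3 99 BA 91 CE A2 F0 A5 A9 8F D3 BF F0 90 8C 95.

E9 93 B6 E1 9A B7 F3 99 BA 91 CE A2 F0 A5 A9 8F D3 BF F0 90 8C 95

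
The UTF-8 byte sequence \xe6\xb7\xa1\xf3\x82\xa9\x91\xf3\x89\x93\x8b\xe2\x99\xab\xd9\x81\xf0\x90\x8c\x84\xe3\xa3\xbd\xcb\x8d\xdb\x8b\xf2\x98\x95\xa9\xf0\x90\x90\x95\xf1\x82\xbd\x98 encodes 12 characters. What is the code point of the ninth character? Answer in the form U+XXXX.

U+06CB

Offset 0: leading byte 0xE6 = 11100110 → 3-byte char #1 = E6 B7 A1.
Offset 3: leading byte 0xF3 = 11110011 → 4-byte char #2 = F3 82 A9 91.
Offset 7: leading byte 0xF3 = 11110011 → 4-byte char #3 = F3 89 93 8B.
Offset 11: leading byte 0xE2 = 11100010 → 3-byte char #4 = E2 99 AB.
Offset 14: leading byte 0xD9 = 11011001 → 2-byte char #5 = D9 81.
Offset 16: leading byte 0xF0 = 11110000 → 4-byte char #6 = F0 90 8C 84.
Offset 20: leading byte 0xE3 = 11100011 → 3-byte char #7 = E3 A3 BD.
Offset 23: leading byte 0xCB = 11001011 → 2-byte char #8 = CB 8D.
Offset 25: leading byte 0xDB = 11011011 → 2-byte char #9 = DB 8B.
Leading byte 0xDB = 11011011 matches 110xxxxx → 2-byte sequence.
Byte 1: 0xDB = 11011011, payload 11011 (5 bits).
Byte 2: 0x8B = 10001011 (10xxxxxx ✓), payload 001011.
Concatenate: 11011001011 = 0x6CB (11 bits → U+06CB).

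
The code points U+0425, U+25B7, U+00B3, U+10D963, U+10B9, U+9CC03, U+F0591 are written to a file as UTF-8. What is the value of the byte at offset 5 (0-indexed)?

0xC2

U+0425 → 2-byte form D0 A5 at offsets 0–1.
U+25B7 → 3-byte form E2 96 B7 at offsets 2–4.
U+00B3 → 2-byte form C2 B3 at offsets 5–6.
Offset 5 falls in char 3's range; it's byte 1 of C2 B3 = 0xC2.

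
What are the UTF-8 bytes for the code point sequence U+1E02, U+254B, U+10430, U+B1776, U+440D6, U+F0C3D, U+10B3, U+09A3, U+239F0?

U+1E02: 3-byte form → E1 B8 82.
U+254B: 3-byte form → E2 95 8B.
U+10430: 4-byte form → F0 90 90 B0.
U+B1776: 4-byte form → F2 B1 9D B6.
U+440D6: 4-byte form → F1 84 83 96.
U+F0C3D: 4-byte form → F3 B0 B0 BD.
U+10B3: 3-byte form → E1 82 B3.
U+09A3: 3-byte form → E0 A6 A3.
U+239F0: 4-byte form → F0 A3 A7 B0.
Concatenated (32 bytes): E1 B8 82 E2 95 8B F0 90 90 B0 F2 B1 9D B6 F1 84 83 96 F3 B0 B0 BD E1 82 B3 E0 A6 A3 F0 A3 A7 B0.

E1 B8 82 E2 95 8B F0 90 90 B0 F2 B1 9D B6 F1 84 83 96 F3 B0 B0 BD E1 82 B3 E0 A6 A3 F0 A3 A7 B0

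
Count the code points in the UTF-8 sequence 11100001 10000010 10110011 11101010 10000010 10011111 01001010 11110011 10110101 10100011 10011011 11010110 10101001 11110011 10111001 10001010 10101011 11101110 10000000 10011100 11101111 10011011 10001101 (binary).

Byte at offset 0: 0xE1 = 11100001 → 3-byte char (#1). Advance 3.
Byte at offset 3: 0xEA = 11101010 → 3-byte char (#2). Advance 3.
Byte at offset 6: 0x4A = 01001010 → 1-byte char (#3). Advance 1.
Byte at offset 7: 0xF3 = 11110011 → 4-byte char (#4). Advance 4.
Byte at offset 11: 0xD6 = 11010110 → 2-byte char (#5). Advance 2.
Byte at offset 13: 0xF3 = 11110011 → 4-byte char (#6). Advance 4.
Byte at offset 17: 0xEE = 11101110 → 3-byte char (#7). Advance 3.
Byte at offset 20: 0xEF = 11101111 → 3-byte char (#8). Advance 3.
Reached end at offset 23 after 8 code points.

8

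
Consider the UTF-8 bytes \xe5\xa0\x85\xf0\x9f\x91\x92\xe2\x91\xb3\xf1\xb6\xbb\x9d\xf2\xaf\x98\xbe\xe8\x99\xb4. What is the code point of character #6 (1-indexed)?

Offset 0: leading byte 0xE5 = 11100101 → 3-byte char #1 = E5 A0 85.
Offset 3: leading byte 0xF0 = 11110000 → 4-byte char #2 = F0 9F 91 92.
Offset 7: leading byte 0xE2 = 11100010 → 3-byte char #3 = E2 91 B3.
Offset 10: leading byte 0xF1 = 11110001 → 4-byte char #4 = F1 B6 BB 9D.
Offset 14: leading byte 0xF2 = 11110010 → 4-byte char #5 = F2 AF 98 BE.
Offset 18: leading byte 0xE8 = 11101000 → 3-byte char #6 = E8 99 B4.
Leading byte 0xE8 = 11101000 matches 1110xxxx → 3-byte sequence.
Byte 1: 0xE8 = 11101000, payload 1000 (4 bits).
Byte 2: 0x99 = 10011001 (10xxxxxx ✓), payload 011001.
Byte 3: 0xB4 = 10110100 (10xxxxxx ✓), payload 110100.
Concatenate: 1000011001110100 = 0x8674 (16 bits → U+8674).

U+8674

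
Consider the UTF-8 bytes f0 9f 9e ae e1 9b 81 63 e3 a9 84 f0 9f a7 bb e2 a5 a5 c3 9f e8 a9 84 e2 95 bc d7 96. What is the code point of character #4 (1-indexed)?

Offset 0: leading byte 0xF0 = 11110000 → 4-byte char #1 = F0 9F 9E AE.
Offset 4: leading byte 0xE1 = 11100001 → 3-byte char #2 = E1 9B 81.
Offset 7: leading byte 0x63 = 01100011 → 1-byte char #3 = 63.
Offset 8: leading byte 0xE3 = 11100011 → 3-byte char #4 = E3 A9 84.
Leading byte 0xE3 = 11100011 matches 1110xxxx → 3-byte sequence.
Byte 1: 0xE3 = 11100011, payload 0011 (4 bits).
Byte 2: 0xA9 = 10101001 (10xxxxxx ✓), payload 101001.
Byte 3: 0x84 = 10000100 (10xxxxxx ✓), payload 000100.
Concatenate: 0011101001000100 = 0x3A44 (16 bits → U+3A44).

U+3A44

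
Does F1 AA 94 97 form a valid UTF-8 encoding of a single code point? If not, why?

valid

Leading byte 0xF1 = 11110001 → 4-byte form.
Continuation bytes 0xAA=10101010, 0x94=10010100, 0x97=10010111 all match 10xxxxxx.
Decoded value 0x6A517 is ≥ 0x10000 (shortest form) and not a surrogate.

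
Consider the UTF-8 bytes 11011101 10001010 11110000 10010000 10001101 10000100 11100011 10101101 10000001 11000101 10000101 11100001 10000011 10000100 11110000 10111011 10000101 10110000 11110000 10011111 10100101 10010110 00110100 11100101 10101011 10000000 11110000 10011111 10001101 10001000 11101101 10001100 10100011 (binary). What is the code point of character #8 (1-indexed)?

Offset 0: leading byte 0xDD = 11011101 → 2-byte char #1 = DD 8A.
Offset 2: leading byte 0xF0 = 11110000 → 4-byte char #2 = F0 90 8D 84.
Offset 6: leading byte 0xE3 = 11100011 → 3-byte char #3 = E3 AD 81.
Offset 9: leading byte 0xC5 = 11000101 → 2-byte char #4 = C5 85.
Offset 11: leading byte 0xE1 = 11100001 → 3-byte char #5 = E1 83 84.
Offset 14: leading byte 0xF0 = 11110000 → 4-byte char #6 = F0 BB 85 B0.
Offset 18: leading byte 0xF0 = 11110000 → 4-byte char #7 = F0 9F A5 96.
Offset 22: leading byte 0x34 = 00110100 → 1-byte char #8 = 34.
Leading byte 0x34 = 00110100 matches 0xxxxxxx → 1-byte sequence.
Byte 1: 0x34 = 00110100, payload 0110100 (7 bits).
Concatenate: 0110100 = 0x34 (7 bits → U+0034).

U+0034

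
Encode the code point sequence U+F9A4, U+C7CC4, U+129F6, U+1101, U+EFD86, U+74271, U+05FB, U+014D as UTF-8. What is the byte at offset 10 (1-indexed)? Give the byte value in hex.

0xA7

1-indexed offset 10 is 0-indexed offset 9.
U+F9A4 → 3-byte form EF A6 A4 at offsets 0–2.
U+C7CC4 → 4-byte form F3 87 B3 84 at offsets 3–6.
U+129F6 → 4-byte form F0 92 A7 B6 at offsets 7–10.
Offset 9 falls in char 3's range; it's byte 3 of F0 92 A7 B6 = 0xA7.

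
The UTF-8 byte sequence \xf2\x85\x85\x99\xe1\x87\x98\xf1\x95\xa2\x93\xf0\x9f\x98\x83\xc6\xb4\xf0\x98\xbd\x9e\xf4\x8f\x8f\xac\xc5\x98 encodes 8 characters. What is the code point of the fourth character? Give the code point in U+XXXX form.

Offset 0: leading byte 0xF2 = 11110010 → 4-byte char #1 = F2 85 85 99.
Offset 4: leading byte 0xE1 = 11100001 → 3-byte char #2 = E1 87 98.
Offset 7: leading byte 0xF1 = 11110001 → 4-byte char #3 = F1 95 A2 93.
Offset 11: leading byte 0xF0 = 11110000 → 4-byte char #4 = F0 9F 98 83.
Leading byte 0xF0 = 11110000 matches 11110xxx → 4-byte sequence.
Byte 1: 0xF0 = 11110000, payload 000 (3 bits).
Byte 2: 0x9F = 10011111 (10xxxxxx ✓), payload 011111.
Byte 3: 0x98 = 10011000 (10xxxxxx ✓), payload 011000.
Byte 4: 0x83 = 10000011 (10xxxxxx ✓), payload 000011.
Concatenate: 000011111011000000011 = 0x1F603 (21 bits → U+1F603).

U+1F603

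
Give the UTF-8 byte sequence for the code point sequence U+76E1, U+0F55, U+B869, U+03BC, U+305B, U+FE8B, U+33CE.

E7 9B A1 E0 BD 95 EB A1 A9 CE BC E3 81 9B EF BA 8B E3 8F 8E

U+76E1: 3-byte form → E7 9B A1.
U+0F55: 3-byte form → E0 BD 95.
U+B869: 3-byte form → EB A1 A9.
U+03BC: 2-byte form → CE BC.
U+305B: 3-byte form → E3 81 9B.
U+FE8B: 3-byte form → EF BA 8B.
U+33CE: 3-byte form → E3 8F 8E.
Concatenated (20 bytes): E7 9B A1 E0 BD 95 EB A1 A9 CE BC E3 81 9B EF BA 8B E3 8F 8E.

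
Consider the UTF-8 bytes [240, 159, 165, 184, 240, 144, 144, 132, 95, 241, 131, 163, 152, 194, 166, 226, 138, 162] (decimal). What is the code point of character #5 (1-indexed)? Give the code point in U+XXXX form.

U+00A6

Offset 0: leading byte 0xF0 = 11110000 → 4-byte char #1 = F0 9F A5 B8.
Offset 4: leading byte 0xF0 = 11110000 → 4-byte char #2 = F0 90 90 84.
Offset 8: leading byte 0x5F = 01011111 → 1-byte char #3 = 5F.
Offset 9: leading byte 0xF1 = 11110001 → 4-byte char #4 = F1 83 A3 98.
Offset 13: leading byte 0xC2 = 11000010 → 2-byte char #5 = C2 A6.
Leading byte 0xC2 = 11000010 matches 110xxxxx → 2-byte sequence.
Byte 1: 0xC2 = 11000010, payload 00010 (5 bits).
Byte 2: 0xA6 = 10100110 (10xxxxxx ✓), payload 100110.
Concatenate: 00010100110 = 0xA6 (11 bits → U+00A6).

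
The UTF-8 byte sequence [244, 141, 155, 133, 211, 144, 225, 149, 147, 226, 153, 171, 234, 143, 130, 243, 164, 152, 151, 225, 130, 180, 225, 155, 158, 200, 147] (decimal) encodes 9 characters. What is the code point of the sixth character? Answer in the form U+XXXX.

U+E4617

Offset 0: leading byte 0xF4 = 11110100 → 4-byte char #1 = F4 8D 9B 85.
Offset 4: leading byte 0xD3 = 11010011 → 2-byte char #2 = D3 90.
Offset 6: leading byte 0xE1 = 11100001 → 3-byte char #3 = E1 95 93.
Offset 9: leading byte 0xE2 = 11100010 → 3-byte char #4 = E2 99 AB.
Offset 12: leading byte 0xEA = 11101010 → 3-byte char #5 = EA 8F 82.
Offset 15: leading byte 0xF3 = 11110011 → 4-byte char #6 = F3 A4 98 97.
Leading byte 0xF3 = 11110011 matches 11110xxx → 4-byte sequence.
Byte 1: 0xF3 = 11110011, payload 011 (3 bits).
Byte 2: 0xA4 = 10100100 (10xxxxxx ✓), payload 100100.
Byte 3: 0x98 = 10011000 (10xxxxxx ✓), payload 011000.
Byte 4: 0x97 = 10010111 (10xxxxxx ✓), payload 010111.
Concatenate: 011100100011000010111 = 0xE4617 (21 bits → U+E4617).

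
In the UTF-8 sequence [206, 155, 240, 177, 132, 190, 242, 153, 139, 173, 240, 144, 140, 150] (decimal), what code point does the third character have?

Offset 0: leading byte 0xCE = 11001110 → 2-byte char #1 = CE 9B.
Offset 2: leading byte 0xF0 = 11110000 → 4-byte char #2 = F0 B1 84 BE.
Offset 6: leading byte 0xF2 = 11110010 → 4-byte char #3 = F2 99 8B AD.
Leading byte 0xF2 = 11110010 matches 11110xxx → 4-byte sequence.
Byte 1: 0xF2 = 11110010, payload 010 (3 bits).
Byte 2: 0x99 = 10011001 (10xxxxxx ✓), payload 011001.
Byte 3: 0x8B = 10001011 (10xxxxxx ✓), payload 001011.
Byte 4: 0xAD = 10101101 (10xxxxxx ✓), payload 101101.
Concatenate: 010011001001011101101 = 0x992ED (21 bits → U+992ED).

U+992ED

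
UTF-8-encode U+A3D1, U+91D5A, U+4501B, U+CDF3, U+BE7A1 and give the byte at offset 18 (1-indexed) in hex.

1-indexed offset 18 is 0-indexed offset 17.
U+A3D1 → 3-byte form EA 8F 91 at offsets 0–2.
U+91D5A → 4-byte form F2 91 B5 9A at offsets 3–6.
U+4501B → 4-byte form F1 85 80 9B at offsets 7–10.
U+CDF3 → 3-byte form EC B7 B3 at offsets 11–13.
U+BE7A1 → 4-byte form F2 BE 9E A1 at offsets 14–17.
Offset 17 falls in char 5's range; it's byte 4 of F2 BE 9E A1 = 0xA1.

0xA1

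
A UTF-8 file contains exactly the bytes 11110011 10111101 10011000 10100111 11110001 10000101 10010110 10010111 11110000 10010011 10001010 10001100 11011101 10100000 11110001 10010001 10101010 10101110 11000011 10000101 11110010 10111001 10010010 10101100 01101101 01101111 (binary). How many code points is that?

Byte at offset 0: 0xF3 = 11110011 → 4-byte char (#1). Advance 4.
Byte at offset 4: 0xF1 = 11110001 → 4-byte char (#2). Advance 4.
Byte at offset 8: 0xF0 = 11110000 → 4-byte char (#3). Advance 4.
Byte at offset 12: 0xDD = 11011101 → 2-byte char (#4). Advance 2.
Byte at offset 14: 0xF1 = 11110001 → 4-byte char (#5). Advance 4.
Byte at offset 18: 0xC3 = 11000011 → 2-byte char (#6). Advance 2.
Byte at offset 20: 0xF2 = 11110010 → 4-byte char (#7). Advance 4.
Byte at offset 24: 0x6D = 01101101 → 1-byte char (#8). Advance 1.
Byte at offset 25: 0x6F = 01101111 → 1-byte char (#9). Advance 1.
Reached end at offset 26 after 9 code points.

9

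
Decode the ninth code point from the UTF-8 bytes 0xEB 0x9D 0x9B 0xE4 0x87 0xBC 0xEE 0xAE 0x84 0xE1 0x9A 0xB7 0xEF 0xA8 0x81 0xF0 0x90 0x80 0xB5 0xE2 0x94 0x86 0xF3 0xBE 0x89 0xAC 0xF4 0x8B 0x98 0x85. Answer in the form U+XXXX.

U+10B605

Offset 0: leading byte 0xEB = 11101011 → 3-byte char #1 = EB 9D 9B.
Offset 3: leading byte 0xE4 = 11100100 → 3-byte char #2 = E4 87 BC.
Offset 6: leading byte 0xEE = 11101110 → 3-byte char #3 = EE AE 84.
Offset 9: leading byte 0xE1 = 11100001 → 3-byte char #4 = E1 9A B7.
Offset 12: leading byte 0xEF = 11101111 → 3-byte char #5 = EF A8 81.
Offset 15: leading byte 0xF0 = 11110000 → 4-byte char #6 = F0 90 80 B5.
Offset 19: leading byte 0xE2 = 11100010 → 3-byte char #7 = E2 94 86.
Offset 22: leading byte 0xF3 = 11110011 → 4-byte char #8 = F3 BE 89 AC.
Offset 26: leading byte 0xF4 = 11110100 → 4-byte char #9 = F4 8B 98 85.
Leading byte 0xF4 = 11110100 matches 11110xxx → 4-byte sequence.
Byte 1: 0xF4 = 11110100, payload 100 (3 bits).
Byte 2: 0x8B = 10001011 (10xxxxxx ✓), payload 001011.
Byte 3: 0x98 = 10011000 (10xxxxxx ✓), payload 011000.
Byte 4: 0x85 = 10000101 (10xxxxxx ✓), payload 000101.
Concatenate: 100001011011000000101 = 0x10B605 (21 bits → U+10B605).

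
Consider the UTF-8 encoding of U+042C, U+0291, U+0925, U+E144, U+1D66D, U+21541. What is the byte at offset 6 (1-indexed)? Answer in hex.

0xA4

1-indexed offset 6 is 0-indexed offset 5.
U+042C → 2-byte form D0 AC at offsets 0–1.
U+0291 → 2-byte form CA 91 at offsets 2–3.
U+0925 → 3-byte form E0 A4 A5 at offsets 4–6.
Offset 5 falls in char 3's range; it's byte 2 of E0 A4 A5 = 0xA4.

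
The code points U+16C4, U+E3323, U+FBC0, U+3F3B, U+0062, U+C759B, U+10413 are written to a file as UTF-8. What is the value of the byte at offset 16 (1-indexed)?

1-indexed offset 16 is 0-indexed offset 15.
U+16C4 → 3-byte form E1 9B 84 at offsets 0–2.
U+E3323 → 4-byte form F3 A3 8C A3 at offsets 3–6.
U+FBC0 → 3-byte form EF AF 80 at offsets 7–9.
U+3F3B → 3-byte form E3 BC BB at offsets 10–12.
U+0062 → 1-byte form 62 at offsets 13–13.
U+C759B → 4-byte form F3 87 96 9B at offsets 14–17.
Offset 15 falls in char 6's range; it's byte 2 of F3 87 96 9B = 0x87.

0x87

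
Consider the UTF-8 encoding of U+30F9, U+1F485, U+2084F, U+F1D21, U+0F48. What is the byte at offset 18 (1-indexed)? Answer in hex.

0x88

1-indexed offset 18 is 0-indexed offset 17.
U+30F9 → 3-byte form E3 83 B9 at offsets 0–2.
U+1F485 → 4-byte form F0 9F 92 85 at offsets 3–6.
U+2084F → 4-byte form F0 A0 A1 8F at offsets 7–10.
U+F1D21 → 4-byte form F3 B1 B4 A1 at offsets 11–14.
U+0F48 → 3-byte form E0 BD 88 at offsets 15–17.
Offset 17 falls in char 5's range; it's byte 3 of E0 BD 88 = 0x88.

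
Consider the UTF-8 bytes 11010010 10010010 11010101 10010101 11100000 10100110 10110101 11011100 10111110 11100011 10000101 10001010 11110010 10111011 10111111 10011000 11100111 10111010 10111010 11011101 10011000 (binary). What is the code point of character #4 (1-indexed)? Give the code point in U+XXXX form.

U+073E

Offset 0: leading byte 0xD2 = 11010010 → 2-byte char #1 = D2 92.
Offset 2: leading byte 0xD5 = 11010101 → 2-byte char #2 = D5 95.
Offset 4: leading byte 0xE0 = 11100000 → 3-byte char #3 = E0 A6 B5.
Offset 7: leading byte 0xDC = 11011100 → 2-byte char #4 = DC BE.
Leading byte 0xDC = 11011100 matches 110xxxxx → 2-byte sequence.
Byte 1: 0xDC = 11011100, payload 11100 (5 bits).
Byte 2: 0xBE = 10111110 (10xxxxxx ✓), payload 111110.
Concatenate: 11100111110 = 0x73E (11 bits → U+073E).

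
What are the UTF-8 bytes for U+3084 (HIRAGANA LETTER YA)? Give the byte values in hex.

E3 82 84

U+3084 = 0x3084 = 12420 decimal. In range U+0800–U+FFFF → 3-byte form: 1110xxxx 10xxxxxx 10xxxxxx.
Binary (16 bits): 0011000010000100.
Split 4+6+6: 0011 | 000010 | 000100.
Byte 1: 11100011 = 0xE3.
Byte 2: 10000010 = 0x82.
Byte 3: 10000100 = 0x84.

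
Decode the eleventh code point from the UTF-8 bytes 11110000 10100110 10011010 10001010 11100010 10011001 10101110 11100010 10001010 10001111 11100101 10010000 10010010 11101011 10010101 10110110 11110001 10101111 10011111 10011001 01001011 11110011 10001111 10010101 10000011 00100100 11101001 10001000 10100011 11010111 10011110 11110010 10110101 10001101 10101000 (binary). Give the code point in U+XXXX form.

Offset 0: leading byte 0xF0 = 11110000 → 4-byte char #1 = F0 A6 9A 8A.
Offset 4: leading byte 0xE2 = 11100010 → 3-byte char #2 = E2 99 AE.
Offset 7: leading byte 0xE2 = 11100010 → 3-byte char #3 = E2 8A 8F.
Offset 10: leading byte 0xE5 = 11100101 → 3-byte char #4 = E5 90 92.
Offset 13: leading byte 0xEB = 11101011 → 3-byte char #5 = EB 95 B6.
Offset 16: leading byte 0xF1 = 11110001 → 4-byte char #6 = F1 AF 9F 99.
Offset 20: leading byte 0x4B = 01001011 → 1-byte char #7 = 4B.
Offset 21: leading byte 0xF3 = 11110011 → 4-byte char #8 = F3 8F 95 83.
Offset 25: leading byte 0x24 = 00100100 → 1-byte char #9 = 24.
Offset 26: leading byte 0xE9 = 11101001 → 3-byte char #10 = E9 88 A3.
Offset 29: leading byte 0xD7 = 11010111 → 2-byte char #11 = D7 9E.
Leading byte 0xD7 = 11010111 matches 110xxxxx → 2-byte sequence.
Byte 1: 0xD7 = 11010111, payload 10111 (5 bits).
Byte 2: 0x9E = 10011110 (10xxxxxx ✓), payload 011110.
Concatenate: 10111011110 = 0x5DE (11 bits → U+05DE).

U+05DE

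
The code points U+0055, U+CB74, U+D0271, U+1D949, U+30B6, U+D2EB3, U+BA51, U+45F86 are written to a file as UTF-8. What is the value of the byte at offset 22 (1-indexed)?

1-indexed offset 22 is 0-indexed offset 21.
U+0055 → 1-byte form 55 at offsets 0–0.
U+CB74 → 3-byte form EC AD B4 at offsets 1–3.
U+D0271 → 4-byte form F3 90 89 B1 at offsets 4–7.
U+1D949 → 4-byte form F0 9D A5 89 at offsets 8–11.
U+30B6 → 3-byte form E3 82 B6 at offsets 12–14.
U+D2EB3 → 4-byte form F3 92 BA B3 at offsets 15–18.
U+BA51 → 3-byte form EB A9 91 at offsets 19–21.
Offset 21 falls in char 7's range; it's byte 3 of EB A9 91 = 0x91.

0x91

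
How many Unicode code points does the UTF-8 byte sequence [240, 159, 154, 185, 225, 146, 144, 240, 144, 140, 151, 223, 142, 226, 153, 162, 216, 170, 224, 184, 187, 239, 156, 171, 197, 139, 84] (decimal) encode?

Byte at offset 0: 0xF0 = 11110000 → 4-byte char (#1). Advance 4.
Byte at offset 4: 0xE1 = 11100001 → 3-byte char (#2). Advance 3.
Byte at offset 7: 0xF0 = 11110000 → 4-byte char (#3). Advance 4.
Byte at offset 11: 0xDF = 11011111 → 2-byte char (#4). Advance 2.
Byte at offset 13: 0xE2 = 11100010 → 3-byte char (#5). Advance 3.
Byte at offset 16: 0xD8 = 11011000 → 2-byte char (#6). Advance 2.
Byte at offset 18: 0xE0 = 11100000 → 3-byte char (#7). Advance 3.
Byte at offset 21: 0xEF = 11101111 → 3-byte char (#8). Advance 3.
Byte at offset 24: 0xC5 = 11000101 → 2-byte char (#9). Advance 2.
Byte at offset 26: 0x54 = 01010100 → 1-byte char (#10). Advance 1.
Reached end at offset 27 after 10 code points.

10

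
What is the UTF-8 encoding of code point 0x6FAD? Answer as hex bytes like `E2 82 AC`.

U+6FAD = 0x6FAD = 28589 decimal. In range U+0800–U+FFFF → 3-byte form: 1110xxxx 10xxxxxx 10xxxxxx.
Binary (16 bits): 0110111110101101.
Split 4+6+6: 0110 | 111110 | 101101.
Byte 1: 11100110 = 0xE6.
Byte 2: 10111110 = 0xBE.
Byte 3: 10101101 = 0xAD.

E6 BE AD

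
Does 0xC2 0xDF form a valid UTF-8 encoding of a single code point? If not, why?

invalid (non-continuation byte where continuation expected)

Leading byte 0xC2 = 11000010 → 2-byte form.
Byte 2 is 0xDF = 11011111, which is not 10xxxxxx — expected a continuation byte.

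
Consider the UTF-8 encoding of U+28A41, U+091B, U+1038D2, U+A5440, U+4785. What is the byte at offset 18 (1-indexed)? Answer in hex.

1-indexed offset 18 is 0-indexed offset 17.
U+28A41 → 4-byte form F0 A8 A9 81 at offsets 0–3.
U+091B → 3-byte form E0 A4 9B at offsets 4–6.
U+1038D2 → 4-byte form F4 83 A3 92 at offsets 7–10.
U+A5440 → 4-byte form F2 A5 91 80 at offsets 11–14.
U+4785 → 3-byte form E4 9E 85 at offsets 15–17.
Offset 17 falls in char 5's range; it's byte 3 of E4 9E 85 = 0x85.

0x85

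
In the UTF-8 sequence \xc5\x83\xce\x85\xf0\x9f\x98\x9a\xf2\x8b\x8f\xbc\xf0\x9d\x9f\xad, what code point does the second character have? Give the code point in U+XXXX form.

Offset 0: leading byte 0xC5 = 11000101 → 2-byte char #1 = C5 83.
Offset 2: leading byte 0xCE = 11001110 → 2-byte char #2 = CE 85.
Leading byte 0xCE = 11001110 matches 110xxxxx → 2-byte sequence.
Byte 1: 0xCE = 11001110, payload 01110 (5 bits).
Byte 2: 0x85 = 10000101 (10xxxxxx ✓), payload 000101.
Concatenate: 01110000101 = 0x385 (11 bits → U+0385).

U+0385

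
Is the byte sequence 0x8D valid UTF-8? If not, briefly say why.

invalid (continuation byte with no leading byte)

Byte 0x8D = 10001101 has the form 10xxxxxx — a continuation byte — but there is no preceding leading byte.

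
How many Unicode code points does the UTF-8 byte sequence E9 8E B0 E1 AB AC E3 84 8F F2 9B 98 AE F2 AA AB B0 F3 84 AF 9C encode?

6

Byte at offset 0: 0xE9 = 11101001 → 3-byte char (#1). Advance 3.
Byte at offset 3: 0xE1 = 11100001 → 3-byte char (#2). Advance 3.
Byte at offset 6: 0xE3 = 11100011 → 3-byte char (#3). Advance 3.
Byte at offset 9: 0xF2 = 11110010 → 4-byte char (#4). Advance 4.
Byte at offset 13: 0xF2 = 11110010 → 4-byte char (#5). Advance 4.
Byte at offset 17: 0xF3 = 11110011 → 4-byte char (#6). Advance 4.
Reached end at offset 21 after 6 code points.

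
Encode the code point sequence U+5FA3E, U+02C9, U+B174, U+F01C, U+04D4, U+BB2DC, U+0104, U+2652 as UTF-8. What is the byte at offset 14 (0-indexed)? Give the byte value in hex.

0xF2

U+5FA3E → 4-byte form F1 9F A8 BE at offsets 0–3.
U+02C9 → 2-byte form CB 89 at offsets 4–5.
U+B174 → 3-byte form EB 85 B4 at offsets 6–8.
U+F01C → 3-byte form EF 80 9C at offsets 9–11.
U+04D4 → 2-byte form D3 94 at offsets 12–13.
U+BB2DC → 4-byte form F2 BB 8B 9C at offsets 14–17.
Offset 14 falls in char 6's range; it's byte 1 of F2 BB 8B 9C = 0xF2.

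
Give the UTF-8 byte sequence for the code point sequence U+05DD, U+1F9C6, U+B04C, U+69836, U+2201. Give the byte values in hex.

D7 9D F0 9F A7 86 EB 81 8C F1 A9 A0 B6 E2 88 81

U+05DD: 2-byte form → D7 9D.
U+1F9C6: 4-byte form → F0 9F A7 86.
U+B04C: 3-byte form → EB 81 8C.
U+69836: 4-byte form → F1 A9 A0 B6.
U+2201: 3-byte form → E2 88 81.
Concatenated (16 bytes): D7 9D F0 9F A7 86 EB 81 8C F1 A9 A0 B6 E2 88 81.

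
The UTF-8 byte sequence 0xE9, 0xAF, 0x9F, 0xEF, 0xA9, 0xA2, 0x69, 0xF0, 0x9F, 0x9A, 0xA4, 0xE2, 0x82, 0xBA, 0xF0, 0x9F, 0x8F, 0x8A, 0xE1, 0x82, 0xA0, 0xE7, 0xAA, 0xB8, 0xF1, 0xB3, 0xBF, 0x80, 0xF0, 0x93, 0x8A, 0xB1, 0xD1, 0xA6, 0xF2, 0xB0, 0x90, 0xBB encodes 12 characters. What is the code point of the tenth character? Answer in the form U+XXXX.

U+132B1

Offset 0: leading byte 0xE9 = 11101001 → 3-byte char #1 = E9 AF 9F.
Offset 3: leading byte 0xEF = 11101111 → 3-byte char #2 = EF A9 A2.
Offset 6: leading byte 0x69 = 01101001 → 1-byte char #3 = 69.
Offset 7: leading byte 0xF0 = 11110000 → 4-byte char #4 = F0 9F 9A A4.
Offset 11: leading byte 0xE2 = 11100010 → 3-byte char #5 = E2 82 BA.
Offset 14: leading byte 0xF0 = 11110000 → 4-byte char #6 = F0 9F 8F 8A.
Offset 18: leading byte 0xE1 = 11100001 → 3-byte char #7 = E1 82 A0.
Offset 21: leading byte 0xE7 = 11100111 → 3-byte char #8 = E7 AA B8.
Offset 24: leading byte 0xF1 = 11110001 → 4-byte char #9 = F1 B3 BF 80.
Offset 28: leading byte 0xF0 = 11110000 → 4-byte char #10 = F0 93 8A B1.
Leading byte 0xF0 = 11110000 matches 11110xxx → 4-byte sequence.
Byte 1: 0xF0 = 11110000, payload 000 (3 bits).
Byte 2: 0x93 = 10010011 (10xxxxxx ✓), payload 010011.
Byte 3: 0x8A = 10001010 (10xxxxxx ✓), payload 001010.
Byte 4: 0xB1 = 10110001 (10xxxxxx ✓), payload 110001.
Concatenate: 000010011001010110001 = 0x132B1 (21 bits → U+132B1).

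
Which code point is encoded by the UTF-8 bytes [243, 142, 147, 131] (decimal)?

U+CE4C3

Leading byte 0xF3 = 11110011 matches 11110xxx → 4-byte sequence.
Byte 1: 0xF3 = 11110011, payload 011 (3 bits).
Byte 2: 0x8E = 10001110 (10xxxxxx ✓), payload 001110.
Byte 3: 0x93 = 10010011 (10xxxxxx ✓), payload 010011.
Byte 4: 0x83 = 10000011 (10xxxxxx ✓), payload 000011.
Concatenate: 011001110010011000011 = 0xCE4C3 (21 bits → U+CE4C3).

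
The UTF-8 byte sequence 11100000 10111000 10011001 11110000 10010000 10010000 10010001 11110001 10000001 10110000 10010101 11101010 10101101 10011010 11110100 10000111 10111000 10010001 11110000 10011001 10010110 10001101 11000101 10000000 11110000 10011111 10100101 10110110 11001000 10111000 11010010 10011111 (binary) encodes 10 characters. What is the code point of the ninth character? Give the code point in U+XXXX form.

Offset 0: leading byte 0xE0 = 11100000 → 3-byte char #1 = E0 B8 99.
Offset 3: leading byte 0xF0 = 11110000 → 4-byte char #2 = F0 90 90 91.
Offset 7: leading byte 0xF1 = 11110001 → 4-byte char #3 = F1 81 B0 95.
Offset 11: leading byte 0xEA = 11101010 → 3-byte char #4 = EA AD 9A.
Offset 14: leading byte 0xF4 = 11110100 → 4-byte char #5 = F4 87 B8 91.
Offset 18: leading byte 0xF0 = 11110000 → 4-byte char #6 = F0 99 96 8D.
Offset 22: leading byte 0xC5 = 11000101 → 2-byte char #7 = C5 80.
Offset 24: leading byte 0xF0 = 11110000 → 4-byte char #8 = F0 9F A5 B6.
Offset 28: leading byte 0xC8 = 11001000 → 2-byte char #9 = C8 B8.
Leading byte 0xC8 = 11001000 matches 110xxxxx → 2-byte sequence.
Byte 1: 0xC8 = 11001000, payload 01000 (5 bits).
Byte 2: 0xB8 = 10111000 (10xxxxxx ✓), payload 111000.
Concatenate: 01000111000 = 0x238 (11 bits → U+0238).

U+0238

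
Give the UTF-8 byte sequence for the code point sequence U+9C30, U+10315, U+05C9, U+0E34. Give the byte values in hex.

E9 B0 B0 F0 90 8C 95 D7 89 E0 B8 B4

U+9C30: 3-byte form → E9 B0 B0.
U+10315: 4-byte form → F0 90 8C 95.
U+05C9: 2-byte form → D7 89.
U+0E34: 3-byte form → E0 B8 B4.
Concatenated (12 bytes): E9 B0 B0 F0 90 8C 95 D7 89 E0 B8 B4.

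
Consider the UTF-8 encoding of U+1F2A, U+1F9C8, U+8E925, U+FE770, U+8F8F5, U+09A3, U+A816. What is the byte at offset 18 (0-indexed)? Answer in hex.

0xB5

U+1F2A → 3-byte form E1 BC AA at offsets 0–2.
U+1F9C8 → 4-byte form F0 9F A7 88 at offsets 3–6.
U+8E925 → 4-byte form F2 8E A4 A5 at offsets 7–10.
U+FE770 → 4-byte form F3 BE 9D B0 at offsets 11–14.
U+8F8F5 → 4-byte form F2 8F A3 B5 at offsets 15–18.
Offset 18 falls in char 5's range; it's byte 4 of F2 8F A3 B5 = 0xB5.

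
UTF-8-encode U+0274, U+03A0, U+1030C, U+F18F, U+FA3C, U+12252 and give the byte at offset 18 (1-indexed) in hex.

1-indexed offset 18 is 0-indexed offset 17.
U+0274 → 2-byte form C9 B4 at offsets 0–1.
U+03A0 → 2-byte form CE A0 at offsets 2–3.
U+1030C → 4-byte form F0 90 8C 8C at offsets 4–7.
U+F18F → 3-byte form EF 86 8F at offsets 8–10.
U+FA3C → 3-byte form EF A8 BC at offsets 11–13.
U+12252 → 4-byte form F0 92 89 92 at offsets 14–17.
Offset 17 falls in char 6's range; it's byte 4 of F0 92 89 92 = 0x92.

0x92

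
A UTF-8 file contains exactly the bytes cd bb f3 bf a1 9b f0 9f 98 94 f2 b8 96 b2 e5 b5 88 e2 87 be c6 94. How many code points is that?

Byte at offset 0: 0xCD = 11001101 → 2-byte char (#1). Advance 2.
Byte at offset 2: 0xF3 = 11110011 → 4-byte char (#2). Advance 4.
Byte at offset 6: 0xF0 = 11110000 → 4-byte char (#3). Advance 4.
Byte at offset 10: 0xF2 = 11110010 → 4-byte char (#4). Advance 4.
Byte at offset 14: 0xE5 = 11100101 → 3-byte char (#5). Advance 3.
Byte at offset 17: 0xE2 = 11100010 → 3-byte char (#6). Advance 3.
Byte at offset 20: 0xC6 = 11000110 → 2-byte char (#7). Advance 2.
Reached end at offset 22 after 7 code points.

7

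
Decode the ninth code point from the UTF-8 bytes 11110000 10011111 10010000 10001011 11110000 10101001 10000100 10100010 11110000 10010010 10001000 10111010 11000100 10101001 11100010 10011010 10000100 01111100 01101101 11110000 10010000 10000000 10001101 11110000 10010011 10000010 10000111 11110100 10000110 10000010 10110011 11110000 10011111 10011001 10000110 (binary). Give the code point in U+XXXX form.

Offset 0: leading byte 0xF0 = 11110000 → 4-byte char #1 = F0 9F 90 8B.
Offset 4: leading byte 0xF0 = 11110000 → 4-byte char #2 = F0 A9 84 A2.
Offset 8: leading byte 0xF0 = 11110000 → 4-byte char #3 = F0 92 88 BA.
Offset 12: leading byte 0xC4 = 11000100 → 2-byte char #4 = C4 A9.
Offset 14: leading byte 0xE2 = 11100010 → 3-byte char #5 = E2 9A 84.
Offset 17: leading byte 0x7C = 01111100 → 1-byte char #6 = 7C.
Offset 18: leading byte 0x6D = 01101101 → 1-byte char #7 = 6D.
Offset 19: leading byte 0xF0 = 11110000 → 4-byte char #8 = F0 90 80 8D.
Offset 23: leading byte 0xF0 = 11110000 → 4-byte char #9 = F0 93 82 87.
Leading byte 0xF0 = 11110000 matches 11110xxx → 4-byte sequence.
Byte 1: 0xF0 = 11110000, payload 000 (3 bits).
Byte 2: 0x93 = 10010011 (10xxxxxx ✓), payload 010011.
Byte 3: 0x82 = 10000010 (10xxxxxx ✓), payload 000010.
Byte 4: 0x87 = 10000111 (10xxxxxx ✓), payload 000111.
Concatenate: 000010011000010000111 = 0x13087 (21 bits → U+13087).

U+13087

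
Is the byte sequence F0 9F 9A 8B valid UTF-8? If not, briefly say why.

Leading byte 0xF0 = 11110000 → 4-byte form.
Continuation bytes 0x9F=10011111, 0x9A=10011010, 0x8B=10001011 all match 10xxxxxx.
Decoded value 0x1F68B is ≥ 0x10000 (shortest form) and not a surrogate.

valid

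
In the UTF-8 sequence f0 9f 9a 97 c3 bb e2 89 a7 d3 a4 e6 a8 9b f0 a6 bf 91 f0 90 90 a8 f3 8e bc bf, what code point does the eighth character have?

Offset 0: leading byte 0xF0 = 11110000 → 4-byte char #1 = F0 9F 9A 97.
Offset 4: leading byte 0xC3 = 11000011 → 2-byte char #2 = C3 BB.
Offset 6: leading byte 0xE2 = 11100010 → 3-byte char #3 = E2 89 A7.
Offset 9: leading byte 0xD3 = 11010011 → 2-byte char #4 = D3 A4.
Offset 11: leading byte 0xE6 = 11100110 → 3-byte char #5 = E6 A8 9B.
Offset 14: leading byte 0xF0 = 11110000 → 4-byte char #6 = F0 A6 BF 91.
Offset 18: leading byte 0xF0 = 11110000 → 4-byte char #7 = F0 90 90 A8.
Offset 22: leading byte 0xF3 = 11110011 → 4-byte char #8 = F3 8E BC BF.
Leading byte 0xF3 = 11110011 matches 11110xxx → 4-byte sequence.
Byte 1: 0xF3 = 11110011, payload 011 (3 bits).
Byte 2: 0x8E = 10001110 (10xxxxxx ✓), payload 001110.
Byte 3: 0xBC = 10111100 (10xxxxxx ✓), payload 111100.
Byte 4: 0xBF = 10111111 (10xxxxxx ✓), payload 111111.
Concatenate: 011001110111100111111 = 0xCEF3F (21 bits → U+CEF3F).

U+CEF3F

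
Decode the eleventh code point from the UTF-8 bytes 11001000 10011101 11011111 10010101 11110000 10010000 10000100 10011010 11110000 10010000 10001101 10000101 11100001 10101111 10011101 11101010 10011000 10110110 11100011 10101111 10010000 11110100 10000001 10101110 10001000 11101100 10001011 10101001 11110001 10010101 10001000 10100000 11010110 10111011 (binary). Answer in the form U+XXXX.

Offset 0: leading byte 0xC8 = 11001000 → 2-byte char #1 = C8 9D.
Offset 2: leading byte 0xDF = 11011111 → 2-byte char #2 = DF 95.
Offset 4: leading byte 0xF0 = 11110000 → 4-byte char #3 = F0 90 84 9A.
Offset 8: leading byte 0xF0 = 11110000 → 4-byte char #4 = F0 90 8D 85.
Offset 12: leading byte 0xE1 = 11100001 → 3-byte char #5 = E1 AF 9D.
Offset 15: leading byte 0xEA = 11101010 → 3-byte char #6 = EA 98 B6.
Offset 18: leading byte 0xE3 = 11100011 → 3-byte char #7 = E3 AF 90.
Offset 21: leading byte 0xF4 = 11110100 → 4-byte char #8 = F4 81 AE 88.
Offset 25: leading byte 0xEC = 11101100 → 3-byte char #9 = EC 8B A9.
Offset 28: leading byte 0xF1 = 11110001 → 4-byte char #10 = F1 95 88 A0.
Offset 32: leading byte 0xD6 = 11010110 → 2-byte char #11 = D6 BB.
Leading byte 0xD6 = 11010110 matches 110xxxxx → 2-byte sequence.
Byte 1: 0xD6 = 11010110, payload 10110 (5 bits).
Byte 2: 0xBB = 10111011 (10xxxxxx ✓), payload 111011.
Concatenate: 10110111011 = 0x5BB (11 bits → U+05BB).

U+05BB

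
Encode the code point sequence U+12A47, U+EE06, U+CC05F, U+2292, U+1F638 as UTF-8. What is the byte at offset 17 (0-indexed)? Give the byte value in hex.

U+12A47 → 4-byte form F0 92 A9 87 at offsets 0–3.
U+EE06 → 3-byte form EE B8 86 at offsets 4–6.
U+CC05F → 4-byte form F3 8C 81 9F at offsets 7–10.
U+2292 → 3-byte form E2 8A 92 at offsets 11–13.
U+1F638 → 4-byte form F0 9F 98 B8 at offsets 14–17.
Offset 17 falls in char 5's range; it's byte 4 of F0 9F 98 B8 = 0xB8.

0xB8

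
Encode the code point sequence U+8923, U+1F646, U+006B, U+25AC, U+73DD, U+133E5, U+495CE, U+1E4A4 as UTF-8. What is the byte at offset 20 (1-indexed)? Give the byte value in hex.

1-indexed offset 20 is 0-indexed offset 19.
U+8923 → 3-byte form E8 A4 A3 at offsets 0–2.
U+1F646 → 4-byte form F0 9F 99 86 at offsets 3–6.
U+006B → 1-byte form 6B at offsets 7–7.
U+25AC → 3-byte form E2 96 AC at offsets 8–10.
U+73DD → 3-byte form E7 8F 9D at offsets 11–13.
U+133E5 → 4-byte form F0 93 8F A5 at offsets 14–17.
U+495CE → 4-byte form F1 89 97 8E at offsets 18–21.
Offset 19 falls in char 7's range; it's byte 2 of F1 89 97 8E = 0x89.

0x89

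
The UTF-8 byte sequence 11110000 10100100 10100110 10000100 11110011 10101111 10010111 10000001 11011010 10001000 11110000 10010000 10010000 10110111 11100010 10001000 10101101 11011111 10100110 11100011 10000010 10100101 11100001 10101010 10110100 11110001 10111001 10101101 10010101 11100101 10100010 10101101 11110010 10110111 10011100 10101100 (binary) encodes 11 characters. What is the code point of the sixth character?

Offset 0: leading byte 0xF0 = 11110000 → 4-byte char #1 = F0 A4 A6 84.
Offset 4: leading byte 0xF3 = 11110011 → 4-byte char #2 = F3 AF 97 81.
Offset 8: leading byte 0xDA = 11011010 → 2-byte char #3 = DA 88.
Offset 10: leading byte 0xF0 = 11110000 → 4-byte char #4 = F0 90 90 B7.
Offset 14: leading byte 0xE2 = 11100010 → 3-byte char #5 = E2 88 AD.
Offset 17: leading byte 0xDF = 11011111 → 2-byte char #6 = DF A6.
Leading byte 0xDF = 11011111 matches 110xxxxx → 2-byte sequence.
Byte 1: 0xDF = 11011111, payload 11111 (5 bits).
Byte 2: 0xA6 = 10100110 (10xxxxxx ✓), payload 100110.
Concatenate: 11111100110 = 0x7E6 (11 bits → U+07E6).

U+07E6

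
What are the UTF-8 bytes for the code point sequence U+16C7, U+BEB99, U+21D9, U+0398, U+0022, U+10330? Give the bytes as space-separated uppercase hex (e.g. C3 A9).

U+16C7: 3-byte form → E1 9B 87.
U+BEB99: 4-byte form → F2 BE AE 99.
U+21D9: 3-byte form → E2 87 99.
U+0398: 2-byte form → CE 98.
U+0022: 1-byte form → 22.
U+10330: 4-byte form → F0 90 8C B0.
Concatenated (17 bytes): E1 9B 87 F2 BE AE 99 E2 87 99 CE 98 22 F0 90 8C B0.

E1 9B 87 F2 BE AE 99 E2 87 99 CE 98 22 F0 90 8C B0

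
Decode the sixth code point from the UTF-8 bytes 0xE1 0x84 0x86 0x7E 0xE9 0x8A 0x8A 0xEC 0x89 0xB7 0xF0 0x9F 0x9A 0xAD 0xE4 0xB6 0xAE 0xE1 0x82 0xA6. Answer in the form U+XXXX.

Offset 0: leading byte 0xE1 = 11100001 → 3-byte char #1 = E1 84 86.
Offset 3: leading byte 0x7E = 01111110 → 1-byte char #2 = 7E.
Offset 4: leading byte 0xE9 = 11101001 → 3-byte char #3 = E9 8A 8A.
Offset 7: leading byte 0xEC = 11101100 → 3-byte char #4 = EC 89 B7.
Offset 10: leading byte 0xF0 = 11110000 → 4-byte char #5 = F0 9F 9A AD.
Offset 14: leading byte 0xE4 = 11100100 → 3-byte char #6 = E4 B6 AE.
Leading byte 0xE4 = 11100100 matches 1110xxxx → 3-byte sequence.
Byte 1: 0xE4 = 11100100, payload 0100 (4 bits).
Byte 2: 0xB6 = 10110110 (10xxxxxx ✓), payload 110110.
Byte 3: 0xAE = 10101110 (10xxxxxx ✓), payload 101110.
Concatenate: 0100110110101110 = 0x4DAE (16 bits → U+4DAE).

U+4DAE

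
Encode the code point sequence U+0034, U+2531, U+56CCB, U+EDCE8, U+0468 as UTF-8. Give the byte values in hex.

34 E2 94 B1 F1 96 B3 8B F3 AD B3 A8 D1 A8

U+0034: 1-byte form → 34.
U+2531: 3-byte form → E2 94 B1.
U+56CCB: 4-byte form → F1 96 B3 8B.
U+EDCE8: 4-byte form → F3 AD B3 A8.
U+0468: 2-byte form → D1 A8.
Concatenated (14 bytes): 34 E2 94 B1 F1 96 B3 8B F3 AD B3 A8 D1 A8.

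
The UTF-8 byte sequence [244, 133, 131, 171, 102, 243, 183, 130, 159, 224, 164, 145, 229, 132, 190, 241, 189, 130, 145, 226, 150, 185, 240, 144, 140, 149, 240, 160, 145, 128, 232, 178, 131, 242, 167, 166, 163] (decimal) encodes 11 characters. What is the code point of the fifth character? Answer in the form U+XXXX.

Offset 0: leading byte 0xF4 = 11110100 → 4-byte char #1 = F4 85 83 AB.
Offset 4: leading byte 0x66 = 01100110 → 1-byte char #2 = 66.
Offset 5: leading byte 0xF3 = 11110011 → 4-byte char #3 = F3 B7 82 9F.
Offset 9: leading byte 0xE0 = 11100000 → 3-byte char #4 = E0 A4 91.
Offset 12: leading byte 0xE5 = 11100101 → 3-byte char #5 = E5 84 BE.
Leading byte 0xE5 = 11100101 matches 1110xxxx → 3-byte sequence.
Byte 1: 0xE5 = 11100101, payload 0101 (4 bits).
Byte 2: 0x84 = 10000100 (10xxxxxx ✓), payload 000100.
Byte 3: 0xBE = 10111110 (10xxxxxx ✓), payload 111110.
Concatenate: 0101000100111110 = 0x513E (16 bits → U+513E).

U+513E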